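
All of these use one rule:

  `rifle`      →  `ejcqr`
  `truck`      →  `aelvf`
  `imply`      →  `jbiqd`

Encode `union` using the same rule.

r(17)→e(4) and i(8)→j(9) fit y≡11x+25 (mod 26); the inverse of 11 mod 26 is 19. Treating letters as 0–25, the rule is x ↦ 11x + 25 (mod 26).
On union: u(20)→11·20+25≡11=l; n(13)→11·13+25≡12=m; i(8)→11·8+25≡9=j; o(14)→11·14+25≡23=x; n(13)→11·13+25≡12=m (all mod 26).

lmjxm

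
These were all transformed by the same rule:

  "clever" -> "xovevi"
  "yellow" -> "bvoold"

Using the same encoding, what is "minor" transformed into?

Each pair mirrors across the alphabet (c↔x, l↔o, e↔v): positions sum to 25. This is the alphabet-reversal cipher (Atbash): a becomes z, b becomes y, etc.
On minor: m↔n, i↔r, n↔m, o↔l, r↔i.

nrmli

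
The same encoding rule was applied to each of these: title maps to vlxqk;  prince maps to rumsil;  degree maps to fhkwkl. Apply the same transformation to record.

In title: t→v is +2, i→l is +3, t→x is +4, l→q is +5 — the shift increases by 1 each position. Each letter shifts forward by (position + 2), i.e. 2, 3, 4, … — the shift grows by one for each successive letter.
On record: r+2=t, e+3=h, c+4=g, o+5=t, r+6=x, d+7=k.

thgtxk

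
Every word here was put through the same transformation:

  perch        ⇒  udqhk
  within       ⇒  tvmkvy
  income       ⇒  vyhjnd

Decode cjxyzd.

lounge

p(15)→u(20) and e(4)→d(3) fit y≡11x+11 (mod 26); the inverse of 11 mod 26 is 19. Treating letters as 0–25, the rule is x ↦ 11x + 11 (mod 26).
Decoding cjxyzd: c(2)→19·(2−11)≡11=l; j(9)→19·(9−11)≡14=o; x(23)→19·(23−11)≡20=u; y(24)→19·(24−11)≡13=n; z(25)→19·(25−11)≡6=g; d(3)→19·(3−11)≡4=e (all mod 26).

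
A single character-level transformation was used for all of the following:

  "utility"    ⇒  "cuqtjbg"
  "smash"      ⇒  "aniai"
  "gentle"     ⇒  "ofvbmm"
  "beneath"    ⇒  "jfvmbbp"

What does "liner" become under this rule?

It's a Vigenère-style cipher with numeric key [8,1,8]: position i shifts by key[i mod 3].
On liner: l+8=t, i+1=j, n+8=v, e+8=m, r+1=s.

tjvms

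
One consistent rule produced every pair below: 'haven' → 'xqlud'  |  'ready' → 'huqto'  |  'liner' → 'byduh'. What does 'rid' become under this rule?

hyt

Compare letters: h→x is +16, a→q is +16, v→l is +16 — a constant shift. It's a constant shift of +16 (ROT16).
Applying it to rid: r+16=h, i+16=y, d+16=t.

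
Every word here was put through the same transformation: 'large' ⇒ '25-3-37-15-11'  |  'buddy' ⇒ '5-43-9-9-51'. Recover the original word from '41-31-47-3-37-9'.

toward

l(#12)→25 and a(#1)→3: differences scale by 2, so n = 2·pos + 1. With a=1..z=26, the number is 2·pos + 1.
Decoding 41-31-47-3-37-9: 41→(41−1)÷2=20=t, 31→(31−1)÷2=15=o, 47→(47−1)÷2=23=w, 3→(3−1)÷2=1=a, 37→(37−1)÷2=18=r, 9→(9−1)÷2=4=d.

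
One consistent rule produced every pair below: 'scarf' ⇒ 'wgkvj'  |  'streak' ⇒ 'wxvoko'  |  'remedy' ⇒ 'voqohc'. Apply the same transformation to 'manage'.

Vowels shift forward by 10 and consonants shift forward by 4.
Applying it to manage: m(cons)+4=q, a(vowel)+10=k, n(cons)+4=r, a(vowel)+10=k, g(cons)+4=k, e(vowel)+10=o.

qkrkko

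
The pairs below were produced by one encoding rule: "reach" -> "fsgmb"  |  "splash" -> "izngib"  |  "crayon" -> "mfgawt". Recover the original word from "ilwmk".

r(17)→f(5) and e(4)→s(18) fit y≡3x+6 (mod 26); the inverse of 3 mod 26 is 9. Each letter's alphabet position (a=0..z=25) is mapped through 3·x+6 mod 26 — an affine cipher.
Decoding ilwmk: i(8)→9·(8−6)≡18=s; l(11)→9·(11−6)≡19=t; w(22)→9·(22−6)≡14=o; m(12)→9·(12−6)≡2=c; k(10)→9·(10−6)≡10=k (all mod 26).

stock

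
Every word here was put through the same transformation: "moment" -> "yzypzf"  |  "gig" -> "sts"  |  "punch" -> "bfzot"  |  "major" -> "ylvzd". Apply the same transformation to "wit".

itf

Vowels shift forward by 11 and consonants shift forward by 12.
For wit: w(cons)+12=i, i(vowel)+11=t, t(cons)+12=f.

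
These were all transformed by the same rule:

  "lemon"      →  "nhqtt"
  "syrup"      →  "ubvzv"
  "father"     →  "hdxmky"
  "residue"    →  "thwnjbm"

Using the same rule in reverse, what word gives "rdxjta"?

patent

In lemon: l→n is +2, e→h is +3, m→q is +4, o→t is +5 — the shift increases by 1 each position. The shift increases by 1 at each position, starting from +2: 2, 3, 4, ….
Undoing it on rdxjta: r−2=p, d−3=a, x−4=t, j−5=e, t−6=n, a−7=t.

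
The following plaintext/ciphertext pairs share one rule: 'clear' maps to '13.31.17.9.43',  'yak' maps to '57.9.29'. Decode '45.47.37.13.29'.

c(#3)→13 and l(#12)→31: differences scale by 2, so n = 2·pos + 7. The formula is n = 2×(alphabet index, a=1) + 7.
Undoing it on 45.47.37.13.29: 45→(45−7)÷2=19=s, 47→(47−7)÷2=20=t, 37→(37−7)÷2=15=o, 13→(13−7)÷2=3=c, 29→(29−7)÷2=11=k.

stock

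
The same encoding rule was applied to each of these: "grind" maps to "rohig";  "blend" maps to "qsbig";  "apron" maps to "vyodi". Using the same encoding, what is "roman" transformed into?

odnvi

g(6)→r(17) and r(17)→o(14) fit y≡21x+21 (mod 26); the inverse of 21 mod 26 is 5. Each letter's alphabet position (a=0..z=25) is mapped through 21·x+21 mod 26 — an affine cipher.
On roman: r(17)→21·17+21≡14=o; o(14)→21·14+21≡3=d; m(12)→21·12+21≡13=n; a(0)→21·0+21≡21=v; n(13)→21·13+21≡8=i (all mod 26).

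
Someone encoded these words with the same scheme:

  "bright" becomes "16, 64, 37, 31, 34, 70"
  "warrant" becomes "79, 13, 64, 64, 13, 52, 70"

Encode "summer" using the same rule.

67, 73, 49, 49, 25, 64

b(#2)→16 and r(#18)→64: differences scale by 3, so n = 3·pos + 10. The formula is n = 3×(alphabet index, a=1) + 10.
On summer: s=19→67, u=21→73, m=13→49, m=13→49, e=5→25, r=18→64.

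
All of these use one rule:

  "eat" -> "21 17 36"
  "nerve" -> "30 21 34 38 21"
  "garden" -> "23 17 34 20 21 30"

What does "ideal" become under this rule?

e is letter #5 and maps to 21: an offset of 16. Letters become their 1-based position plus 16 (so a→17, b→18, …).
For ideal: i=9→25, d=4→20, e=5→21, a=1→17, l=12→28.

25 20 21 17 28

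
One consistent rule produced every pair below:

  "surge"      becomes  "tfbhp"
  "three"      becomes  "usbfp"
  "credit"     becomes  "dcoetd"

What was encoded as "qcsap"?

A repeating key of period 3 is used — shifts +1, +11, +10 over and over.
Decoding qcsap: q−1=p, c−11=r, s−10=i, a−1=z, p−11=e.

prize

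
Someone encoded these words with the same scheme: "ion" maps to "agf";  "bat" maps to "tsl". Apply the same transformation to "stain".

klsaf

Compare letters: i→a is +18, o→g is +18, n→f is +18 — a constant shift. It's a constant shift of +18 (ROT18).
On stain: s+18=k, t+18=l, a+18=s, i+18=a, n+18=f.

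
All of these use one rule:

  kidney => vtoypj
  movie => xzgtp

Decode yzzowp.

Compare letters: k→v is +11, i→t is +11, d→o is +11 — a constant shift. This is a Caesar cipher with shift 11.
Decoding yzzowp: y−11=n, z−11=o, z−11=o, o−11=d, w−11=l, p−11=e.

noodle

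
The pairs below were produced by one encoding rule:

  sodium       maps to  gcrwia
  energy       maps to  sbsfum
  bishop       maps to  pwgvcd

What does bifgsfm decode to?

Each letter is shifted forward by 14 in the alphabet (a Caesar shift of +14).
Undoing it on bifgsfm: b−14=n, i−14=u, f−14=r, g−14=s, s−14=e, f−14=r, m−14=y.

nursery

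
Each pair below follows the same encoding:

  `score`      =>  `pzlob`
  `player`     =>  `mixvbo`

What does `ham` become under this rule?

exj

Compare letters: s→p is +23, c→z is +23, o→l is +23 — a constant shift. It's a constant shift of +23 (ROT23).
On ham: h+23=e, a+23=x, m+23=j.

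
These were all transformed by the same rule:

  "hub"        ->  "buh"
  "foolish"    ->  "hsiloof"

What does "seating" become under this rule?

gnitaes

The output letters match the input read backwards: hub reversed is buh. The word is simply reversed.
On seating: reverse → gnitaes.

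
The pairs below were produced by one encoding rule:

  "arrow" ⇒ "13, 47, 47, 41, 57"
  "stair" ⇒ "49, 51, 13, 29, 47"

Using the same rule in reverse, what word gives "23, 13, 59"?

fax

a(#1)→13 and r(#18)→47: differences scale by 2, so n = 2·pos + 11. The formula is n = 2×(alphabet index, a=1) + 11.
Reversing it on 23, 13, 59: 23→(23−11)÷2=6=f, 13→(13−11)÷2=1=a, 59→(59−11)÷2=24=x.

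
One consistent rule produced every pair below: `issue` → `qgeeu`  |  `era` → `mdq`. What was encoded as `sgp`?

The output letters match the input read backwards, each shifted +12: issue reversed is eussi. The word is reversed, then every letter is shifted forward by 12.
Decoding sgp: shift back: s−12=g, g−12=u, p−12=d → gud; then reverse → dug.

dug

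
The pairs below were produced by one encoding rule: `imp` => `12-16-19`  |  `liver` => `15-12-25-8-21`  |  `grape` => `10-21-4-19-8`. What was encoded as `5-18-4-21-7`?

The number is (letter's place in the alphabet, a=1) + 3.
Reversing it on 5-18-4-21-7: 5→(5−3)÷1=2=b, 18→(18−3)÷1=15=o, 4→(4−3)÷1=1=a, 21→(21−3)÷1=18=r, 7→(7−3)÷1=4=d.

board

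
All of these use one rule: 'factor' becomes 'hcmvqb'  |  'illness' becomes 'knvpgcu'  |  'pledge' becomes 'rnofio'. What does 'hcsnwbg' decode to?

failure

The shifts repeat in a cycle of length 3: positions 0,1,… shift by +2, +2, +10, then the pattern repeats.
Undoing it on hcsnwbg: h−2=f, c−2=a, s−10=i, n−2=l, w−2=u, b−10=r, g−2=e.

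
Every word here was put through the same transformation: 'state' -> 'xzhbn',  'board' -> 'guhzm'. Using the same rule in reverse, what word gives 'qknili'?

In state: s→x is +5, t→z is +6, a→h is +7, t→b is +8 — the shift increases by 1 each position. Letter i (0-indexed) is shifted by i+5, so successive shifts are 5, 6, 7, ….
Decoding qknili: q−5=l, k−6=e, n−7=g, i−8=a, l−9=c, i−10=y.

legacy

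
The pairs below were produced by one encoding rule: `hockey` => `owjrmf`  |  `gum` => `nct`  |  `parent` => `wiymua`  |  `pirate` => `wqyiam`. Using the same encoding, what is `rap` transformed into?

yiw

Vowels shift forward by 8 and consonants shift forward by 7.
For rap: r(cons)+7=y, a(vowel)+8=i, p(cons)+7=w.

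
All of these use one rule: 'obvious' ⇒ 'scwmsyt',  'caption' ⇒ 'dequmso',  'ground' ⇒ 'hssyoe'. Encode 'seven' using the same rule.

The shift depends on letter class: consonant b→c is +1, but vowel o→s is +4. Two shifts are in play — +4 for a/e/i/o/u, +1 for every other letter.
Applying it to seven: s(cons)+1=t, e(vowel)+4=i, v(cons)+1=w, e(vowel)+4=i, n(cons)+1=o.

tiwio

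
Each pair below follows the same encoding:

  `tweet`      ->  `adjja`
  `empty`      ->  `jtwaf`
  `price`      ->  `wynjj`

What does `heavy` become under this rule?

The rule splits by letter class: vowels +5, consonants +7.
For heavy: h(cons)+7=o, e(vowel)+5=j, a(vowel)+5=f, v(cons)+7=c, y(cons)+7=f.

ojfcf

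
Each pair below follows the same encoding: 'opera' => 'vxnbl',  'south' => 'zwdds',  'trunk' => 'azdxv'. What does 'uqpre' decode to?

night

In opera: o→v is +7, p→x is +8, e→n is +9, r→b is +10 — the shift increases by 1 each position. Letter i (0-indexed) is shifted by i+7, so successive shifts are 7, 8, 9, ….
Undoing it on uqpre: u−7=n, q−8=i, p−9=g, r−10=h, e−11=t.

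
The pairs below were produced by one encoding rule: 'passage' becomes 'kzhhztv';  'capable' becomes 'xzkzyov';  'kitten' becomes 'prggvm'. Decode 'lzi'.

Each pair mirrors across the alphabet (p↔k, a↔z, s↔h): positions sum to 25. This is the alphabet-reversal cipher (Atbash): a becomes z, b becomes y, etc.
Decoding lzi: l↔o, z↔a, i↔r.

oar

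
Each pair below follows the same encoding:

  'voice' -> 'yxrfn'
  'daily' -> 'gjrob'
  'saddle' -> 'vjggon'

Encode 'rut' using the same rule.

udw

The rule splits by letter class: vowels +9, consonants +3.
On rut: r(cons)+3=u, u(vowel)+9=d, t(cons)+3=w.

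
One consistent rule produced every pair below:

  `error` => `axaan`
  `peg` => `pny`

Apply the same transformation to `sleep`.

ynnub

The output letters match the input read backwards, each shifted +9: error reversed is rorre. Two steps: reverse the string, then apply a Caesar shift of +9.
For sleep: reverse → peels; then shift: p+9=y, e+9=n, e+9=n, l+9=u, s+9=b.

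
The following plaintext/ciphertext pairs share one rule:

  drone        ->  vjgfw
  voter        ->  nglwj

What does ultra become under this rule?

mdljs

Compare letters: d→v is +18, r→j is +18, o→g is +18 — a constant shift. Each letter is shifted forward by 18 in the alphabet (a Caesar shift of +18).
On ultra: u+18=m, l+18=d, t+18=l, r+18=j, a+18=s.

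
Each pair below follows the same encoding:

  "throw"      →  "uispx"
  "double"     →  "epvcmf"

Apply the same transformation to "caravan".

dbsbwbo

Compare letters: t→u is +1, h→i is +1, r→s is +1 — a constant shift. Every letter moves 1 place later in the alphabet, wrapping around z→a.
On caravan: c+1=d, a+1=b, r+1=s, a+1=b, v+1=w, a+1=b, n+1=o.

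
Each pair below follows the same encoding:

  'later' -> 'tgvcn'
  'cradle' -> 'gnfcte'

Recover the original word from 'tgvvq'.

otter

The output letters match the input read backwards, each shifted +2: later reversed is retal. Read the word backwards and shift each letter +2.
Reversing it on tgvvq: shift back: t−2=r, g−2=e, v−2=t, v−2=t, q−2=o → retto; then reverse → otter.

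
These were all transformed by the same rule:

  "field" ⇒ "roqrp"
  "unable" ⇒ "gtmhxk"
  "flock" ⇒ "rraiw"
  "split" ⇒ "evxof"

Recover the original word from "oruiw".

click

It's a Vigenère-style cipher with numeric key [12,6]: position i shifts by key[i mod 2].
Reversing it on oruiw: o−12=c, r−6=l, u−12=i, i−6=c, w−12=k.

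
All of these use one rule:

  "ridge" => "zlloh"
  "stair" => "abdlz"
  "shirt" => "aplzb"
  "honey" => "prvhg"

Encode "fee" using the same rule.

nhh

Vowels shift forward by 3 and consonants shift forward by 8.
For fee: f(cons)+8=n, e(vowel)+3=h, e(vowel)+3=h.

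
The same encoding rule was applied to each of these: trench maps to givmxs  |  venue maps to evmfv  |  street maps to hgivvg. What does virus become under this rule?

erifh

Letters are reflected about the middle of the alphabet (position → 25−position): Atbash.
Applying it to virus: v↔e, i↔r, r↔i, u↔f, s↔h.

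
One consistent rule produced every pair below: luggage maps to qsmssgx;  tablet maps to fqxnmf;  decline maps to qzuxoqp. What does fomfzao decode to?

The output letters match the input read backwards, each shifted +12: luggage reversed is egaggul. The word is reversed, then every letter is shifted forward by 12.
Reversing it on fomfzao: shift back: f−12=t, o−12=c, m−12=a, f−12=t, z−12=n, a−12=o, o−12=c → tcatnoc; then reverse → contact.

contact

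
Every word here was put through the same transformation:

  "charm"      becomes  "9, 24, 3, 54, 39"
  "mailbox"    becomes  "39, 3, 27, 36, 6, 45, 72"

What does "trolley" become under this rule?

Each letter becomes 3×(its alphabet position, a=1..z=26).
On trolley: t=20→60, r=18→54, o=15→45, l=12→36, l=12→36, e=5→15, y=25→75.

60, 54, 45, 36, 36, 15, 75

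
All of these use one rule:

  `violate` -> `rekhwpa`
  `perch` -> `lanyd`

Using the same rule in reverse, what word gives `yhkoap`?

Compare letters: v→r is +22, i→e is +22, o→k is +22 — a constant shift. Each letter is shifted forward by 22 in the alphabet (a Caesar shift of +22).
Undoing it on yhkoap: y−22=c, h−22=l, k−22=o, o−22=s, a−22=e, p−22=t.

closet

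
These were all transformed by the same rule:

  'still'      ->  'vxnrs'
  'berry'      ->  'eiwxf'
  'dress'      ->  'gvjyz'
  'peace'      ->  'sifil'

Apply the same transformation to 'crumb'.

fvzsi

Each letter shifts forward by (position + 3), i.e. 3, 4, 5, … — the shift grows by one for each successive letter.
On crumb: c+3=f, r+4=v, u+5=z, m+6=s, b+7=i.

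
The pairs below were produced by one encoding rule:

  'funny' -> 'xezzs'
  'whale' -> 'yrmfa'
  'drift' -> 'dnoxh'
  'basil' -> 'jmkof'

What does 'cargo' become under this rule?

Treating letters as 0–25, the rule is x ↦ 23x + 12 (mod 26).
Applying it to cargo: c(2)→23·2+12≡6=g; a(0)→23·0+12≡12=m; r(17)→23·17+12≡13=n; g(6)→23·6+12≡20=u; o(14)→23·14+12≡22=w (all mod 26).

gmnuw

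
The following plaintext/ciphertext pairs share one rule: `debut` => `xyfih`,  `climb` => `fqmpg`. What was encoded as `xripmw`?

silent

The output letters match the input read backwards, each shifted +4: debut reversed is tubed. The word is reversed, then every letter is shifted forward by 4.
Undoing it on xripmw: shift back: x−4=t, r−4=n, i−4=e, p−4=l, m−4=i, w−4=s → tnelis; then reverse → silent.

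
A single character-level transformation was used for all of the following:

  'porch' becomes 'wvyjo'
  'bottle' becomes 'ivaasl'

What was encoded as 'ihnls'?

Compare letters: p→w is +7, o→v is +7, r→y is +7 — a constant shift. Every letter moves 7 places later in the alphabet, wrapping around z→a.
Reversing it on ihnls: i−7=b, h−7=a, n−7=g, l−7=e, s−7=l.

bagel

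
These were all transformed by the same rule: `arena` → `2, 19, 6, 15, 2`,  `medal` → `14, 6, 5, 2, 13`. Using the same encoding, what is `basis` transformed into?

a is letter #1 and maps to 2: an offset of 1. The number is (letter's place in the alphabet, a=1) + 1.
For basis: b=2→3, a=1→2, s=19→20, i=9→10, s=19→20.

3, 2, 20, 10, 20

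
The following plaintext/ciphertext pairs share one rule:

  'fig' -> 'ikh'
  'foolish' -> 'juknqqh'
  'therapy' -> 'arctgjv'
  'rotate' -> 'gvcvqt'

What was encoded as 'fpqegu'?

second

The output letters match the input read backwards, each shifted +2: fig reversed is gif. Read the word backwards and shift each letter +2.
Undoing it on fpqegu: shift back: f−2=d, p−2=n, q−2=o, e−2=c, g−2=e, u−2=s → dnoces; then reverse → second.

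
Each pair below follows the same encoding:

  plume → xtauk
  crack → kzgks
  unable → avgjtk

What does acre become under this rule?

gkzk

The rule splits by letter class: vowels +6, consonants +8.
On acre: a(vowel)+6=g, c(cons)+8=k, r(cons)+8=z, e(vowel)+6=k.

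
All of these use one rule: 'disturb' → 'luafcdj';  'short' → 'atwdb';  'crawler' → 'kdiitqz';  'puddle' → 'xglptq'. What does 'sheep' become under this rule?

Shifts by position in disturb: pos 0: d→l (+8), pos 1: i→u (+12), pos 2: s→a (+8), pos 3: t→f (+12) — repeating every 2. The shifts repeat in a cycle of length 2: positions 0,1,… shift by +8, +12, then the pattern repeats.
For sheep: s+8=a, h+12=t, e+8=m, e+12=q, p+8=x.

atmqx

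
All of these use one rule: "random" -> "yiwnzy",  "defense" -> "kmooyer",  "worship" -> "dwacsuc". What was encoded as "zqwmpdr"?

sincere

In random: r→y is +7, a→i is +8, n→w is +9, d→n is +10 — the shift increases by 1 each position. Each letter shifts forward by (position + 7), i.e. 7, 8, 9, … — the shift grows by one for each successive letter.
Decoding zqwmpdr: z−7=s, q−8=i, w−9=n, m−10=c, p−11=e, d−12=r, r−13=e.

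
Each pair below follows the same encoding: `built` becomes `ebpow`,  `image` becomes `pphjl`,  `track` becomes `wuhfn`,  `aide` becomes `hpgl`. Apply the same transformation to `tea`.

wlh

The shift depends on letter class: consonant b→e is +3, but vowel u→b is +7. Two shifts are in play — +7 for a/e/i/o/u, +3 for every other letter.
For tea: t(cons)+3=w, e(vowel)+7=l, a(vowel)+7=h.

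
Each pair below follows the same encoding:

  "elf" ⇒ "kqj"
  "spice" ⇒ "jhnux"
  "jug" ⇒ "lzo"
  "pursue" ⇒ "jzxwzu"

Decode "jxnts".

noise

The output letters match the input read backwards, each shifted +5: elf reversed is fle. The word is reversed, then every letter is shifted forward by 5.
Undoing it on jxnts: shift back: j−5=e, x−5=s, n−5=i, t−5=o, s−5=n → esion; then reverse → noise.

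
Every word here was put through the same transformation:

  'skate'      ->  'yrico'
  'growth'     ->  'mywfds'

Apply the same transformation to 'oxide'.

ueqmo

Letter i (0-indexed) is shifted by i+6, so successive shifts are 6, 7, 8, ….
Applying it to oxide: o+6=u, x+7=e, i+8=q, d+9=m, e+10=o.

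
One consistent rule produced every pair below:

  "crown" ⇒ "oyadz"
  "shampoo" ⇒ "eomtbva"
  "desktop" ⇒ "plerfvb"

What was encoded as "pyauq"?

Shifts by position in crown: pos 0: c→o (+12), pos 1: r→y (+7), pos 2: o→a (+12), pos 3: w→d (+7) — repeating every 2. The shifts repeat in a cycle of length 2: positions 0,1,… shift by +12, +7, then the pattern repeats.
Reversing it on pyauq: p−12=d, y−7=r, a−12=o, u−7=n, q−12=e.

drone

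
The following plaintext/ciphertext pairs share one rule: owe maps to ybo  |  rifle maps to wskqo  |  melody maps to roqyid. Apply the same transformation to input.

The shift depends on letter class: consonant w→b is +5, but vowel o→y is +10. Vowels shift forward by 10 and consonants shift forward by 5.
Applying it to input: i(vowel)+10=s, n(cons)+5=s, p(cons)+5=u, u(vowel)+10=e, t(cons)+5=y.

ssuey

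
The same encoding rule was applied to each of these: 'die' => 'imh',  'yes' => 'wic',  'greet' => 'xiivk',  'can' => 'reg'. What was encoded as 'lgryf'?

bunch

The output letters match the input read backwards, each shifted +4: die reversed is eid. Two steps: reverse the string, then apply a Caesar shift of +4.
Reversing it on lgryf: shift back: l−4=h, g−4=c, r−4=n, y−4=u, f−4=b → hcnub; then reverse → bunch.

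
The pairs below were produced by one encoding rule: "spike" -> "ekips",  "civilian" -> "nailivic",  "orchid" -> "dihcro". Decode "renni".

The output letters match the input read backwards: spike reversed is ekips. It's just the letters in reverse order.
Decoding renni: then reverse → inner.

inner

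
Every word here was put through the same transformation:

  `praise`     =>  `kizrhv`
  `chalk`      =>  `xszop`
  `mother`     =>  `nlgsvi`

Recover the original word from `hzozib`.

salary

Letters are reflected about the middle of the alphabet (position → 25−position): Atbash.
Decoding hzozib: h↔s, z↔a, o↔l, z↔a, i↔r, b↔y.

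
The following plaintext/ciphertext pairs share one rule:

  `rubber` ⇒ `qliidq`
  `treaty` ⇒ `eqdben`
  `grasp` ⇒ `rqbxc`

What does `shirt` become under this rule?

xyfqe

r(17)→q(16) and u(20)→l(11) fit y≡7x+1 (mod 26); the inverse of 7 mod 26 is 15. Treating letters as 0–25, the rule is x ↦ 7x + 1 (mod 26).
For shirt: s(18)→7·18+1≡23=x; h(7)→7·7+1≡24=y; i(8)→7·8+1≡5=f; r(17)→7·17+1≡16=q; t(19)→7·19+1≡4=e (all mod 26).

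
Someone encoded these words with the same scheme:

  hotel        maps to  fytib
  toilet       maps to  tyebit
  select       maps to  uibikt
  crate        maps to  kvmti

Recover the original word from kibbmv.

cellar

h(7)→f(5) and o(14)→y(24) fit y≡25x+12 (mod 26); the inverse of 25 mod 26 is 25. This is an affine cipher: with a=0,…,z=25, each position x becomes (25x+12) mod 26.
Undoing it on kibbmv: k(10)→25·(10−12)≡2=c; i(8)→25·(8−12)≡4=e; b(1)→25·(1−12)≡11=l; b(1)→25·(1−12)≡11=l; m(12)→25·(12−12)≡0=a; v(21)→25·(21−12)≡17=r (all mod 26).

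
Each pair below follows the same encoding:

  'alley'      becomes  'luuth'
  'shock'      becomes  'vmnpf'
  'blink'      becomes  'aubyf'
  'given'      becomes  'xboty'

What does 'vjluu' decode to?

small

a(0)→l(11) and l(11)→u(20) fit y≡15x+11 (mod 26); the inverse of 15 mod 26 is 7. Treating letters as 0–25, the rule is x ↦ 15x + 11 (mod 26).
Reversing it on vjluu: v(21)→7·(21−11)≡18=s; j(9)→7·(9−11)≡12=m; l(11)→7·(11−11)≡0=a; u(20)→7·(20−11)≡11=l; u(20)→7·(20−11)≡11=l (all mod 26).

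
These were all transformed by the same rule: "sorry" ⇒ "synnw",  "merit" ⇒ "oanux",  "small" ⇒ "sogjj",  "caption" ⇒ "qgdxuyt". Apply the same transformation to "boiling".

lyujutk

s(18)→s(18) and o(14)→y(24) fit y≡5x+6 (mod 26); the inverse of 5 mod 26 is 21. This is an affine cipher: with a=0,…,z=25, each position x becomes (5x+6) mod 26.
On boiling: b(1)→5·1+6≡11=l; o(14)→5·14+6≡24=y; i(8)→5·8+6≡20=u; l(11)→5·11+6≡9=j; i(8)→5·8+6≡20=u; n(13)→5·13+6≡19=t; g(6)→5·6+6≡10=k (all mod 26).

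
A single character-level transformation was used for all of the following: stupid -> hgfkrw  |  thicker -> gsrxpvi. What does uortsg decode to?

Each pair mirrors across the alphabet (s↔h, t↔g, u↔f): positions sum to 25. Letters are reflected about the middle of the alphabet (position → 25−position): Atbash.
Undoing it on uortsg: u↔f, o↔l, r↔i, t↔g, s↔h, g↔t.

flight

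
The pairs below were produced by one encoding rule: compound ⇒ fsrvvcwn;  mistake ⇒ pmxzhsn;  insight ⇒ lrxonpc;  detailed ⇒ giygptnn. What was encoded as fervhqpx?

campaign

In compound: c→f is +3, o→s is +4, m→r is +5, p→v is +6 — the shift increases by 1 each position. Letter i (0-indexed) is shifted by i+3, so successive shifts are 3, 4, 5, ….
Reversing it on fervhqpx: f−3=c, e−4=a, r−5=m, v−6=p, h−7=a, q−8=i, p−9=g, x−10=n.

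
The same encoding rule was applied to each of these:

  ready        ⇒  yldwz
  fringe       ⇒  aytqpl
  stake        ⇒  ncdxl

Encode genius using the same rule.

r(17)→y(24) and e(4)→l(11) fit y≡15x+3 (mod 26); the inverse of 15 mod 26 is 7. Each letter's alphabet position (a=0..z=25) is mapped through 15·x+3 mod 26 — an affine cipher.
On genius: g(6)→15·6+3≡15=p; e(4)→15·4+3≡11=l; n(13)→15·13+3≡16=q; i(8)→15·8+3≡19=t; u(20)→15·20+3≡17=r; s(18)→15·18+3≡13=n (all mod 26).

plqtrn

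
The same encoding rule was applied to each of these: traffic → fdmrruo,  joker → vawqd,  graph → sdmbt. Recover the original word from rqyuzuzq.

feminine

Compare letters: t→f is +12, r→d is +12, a→m is +12 — a constant shift. This is a Caesar cipher with shift 12.
Undoing it on rqyuzuzq: r−12=f, q−12=e, y−12=m, u−12=i, z−12=n, u−12=i, z−12=n, q−12=e.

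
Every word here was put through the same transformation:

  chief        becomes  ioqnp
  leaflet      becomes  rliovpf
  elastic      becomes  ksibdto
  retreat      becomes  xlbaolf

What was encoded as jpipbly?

In chief: c→i is +6, h→o is +7, i→q is +8, e→n is +9 — the shift increases by 1 each position. The shift increases by 1 at each position, starting from +6: 6, 7, 8, ….
Undoing it on jpipbly: j−6=d, p−7=i, i−8=a, p−9=g, b−10=r, l−11=a, y−12=m.

diagram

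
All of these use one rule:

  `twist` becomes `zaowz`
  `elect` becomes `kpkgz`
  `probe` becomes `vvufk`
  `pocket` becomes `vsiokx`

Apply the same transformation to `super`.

Shifts by position in twist: pos 0: t→z (+6), pos 1: w→a (+4), pos 2: i→o (+6), pos 3: s→w (+4) — repeating every 2. A repeating key of period 2 is used — shifts +6, +4 over and over.
Applying it to super: s+6=y, u+4=y, p+6=v, e+4=i, r+6=x.

yyvix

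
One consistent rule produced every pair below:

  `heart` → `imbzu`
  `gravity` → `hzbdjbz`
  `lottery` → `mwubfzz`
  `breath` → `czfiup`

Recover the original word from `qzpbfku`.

protect

A repeating key of period 2 is used — shifts +1, +8 over and over.
Reversing it on qzpbfku: q−1=p, z−8=r, p−1=o, b−8=t, f−1=e, k−8=c, u−1=t.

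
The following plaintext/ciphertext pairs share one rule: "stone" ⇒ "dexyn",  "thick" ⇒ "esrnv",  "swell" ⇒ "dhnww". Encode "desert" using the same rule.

The shift depends on letter class: consonant s→d is +11, but vowel o→x is +9. Two shifts are in play — +9 for a/e/i/o/u, +11 for every other letter.
For desert: d(cons)+11=o, e(vowel)+9=n, s(cons)+11=d, e(vowel)+9=n, r(cons)+11=c, t(cons)+11=e.

ondnce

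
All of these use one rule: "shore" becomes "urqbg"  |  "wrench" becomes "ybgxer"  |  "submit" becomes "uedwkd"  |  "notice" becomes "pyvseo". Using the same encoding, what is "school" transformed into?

Shifts by position in shore: pos 0: s→u (+2), pos 1: h→r (+10), pos 2: o→q (+2), pos 3: r→b (+10) — repeating every 2. The shifts repeat in a cycle of length 2: positions 0,1,… shift by +2, +10, then the pattern repeats.
Applying it to school: s+2=u, c+10=m, h+2=j, o+10=y, o+2=q, l+10=v.

umjyqv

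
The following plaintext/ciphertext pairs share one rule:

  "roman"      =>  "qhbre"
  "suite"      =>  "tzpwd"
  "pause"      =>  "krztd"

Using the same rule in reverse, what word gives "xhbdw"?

comet

r(17)→q(16) and o(14)→h(7) fit y≡3x+17 (mod 26); the inverse of 3 mod 26 is 9. Each letter's alphabet position (a=0..z=25) is mapped through 3·x+17 mod 26 — an affine cipher.
Decoding xhbdw: x(23)→9·(23−17)≡2=c; h(7)→9·(7−17)≡14=o; b(1)→9·(1−17)≡12=m; d(3)→9·(3−17)≡4=e; w(22)→9·(22−17)≡19=t (all mod 26).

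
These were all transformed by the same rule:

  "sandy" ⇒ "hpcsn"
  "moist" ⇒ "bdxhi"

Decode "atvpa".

Every letter moves 15 places later in the alphabet, wrapping around z→a.
Decoding atvpa: a−15=l, t−15=e, v−15=g, p−15=a, a−15=l.

legal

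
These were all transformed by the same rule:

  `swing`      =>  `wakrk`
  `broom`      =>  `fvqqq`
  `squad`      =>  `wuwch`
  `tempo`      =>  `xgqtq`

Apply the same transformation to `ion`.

The shift depends on letter class: consonant s→w is +4, but vowel i→k is +2. Two shifts are in play — +2 for a/e/i/o/u, +4 for every other letter.
On ion: i(vowel)+2=k, o(vowel)+2=q, n(cons)+4=r.

kqr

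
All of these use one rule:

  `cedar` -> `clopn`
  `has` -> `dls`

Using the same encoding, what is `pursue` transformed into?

pfdcfa

Read the word backwards and shift each letter +11.
Applying it to pursue: reverse → eusrup; then shift: e+11=p, u+11=f, s+11=d, r+11=c, u+11=f, p+11=a.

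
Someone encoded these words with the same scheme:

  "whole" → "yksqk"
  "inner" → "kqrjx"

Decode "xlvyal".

virtue

Each letter shifts forward by (position + 2), i.e. 2, 3, 4, … — the shift grows by one for each successive letter.
Decoding xlvyal: x−2=v, l−3=i, v−4=r, y−5=t, a−6=u, l−7=e.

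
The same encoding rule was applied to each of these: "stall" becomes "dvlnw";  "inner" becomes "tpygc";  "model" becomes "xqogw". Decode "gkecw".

vital

Shifts by position in stall: pos 0: s→d (+11), pos 1: t→v (+2), pos 2: a→l (+11), pos 3: l→n (+2) — repeating every 2. The shifts repeat in a cycle of length 2: positions 0,1,… shift by +11, +2, then the pattern repeats.
Reversing it on gkecw: g−11=v, k−2=i, e−11=t, c−2=a, w−11=l.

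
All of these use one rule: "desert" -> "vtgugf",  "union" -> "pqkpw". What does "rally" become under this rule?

The output letters match the input read backwards, each shifted +2: desert reversed is tresed. Read the word backwards and shift each letter +2.
For rally: reverse → yllar; then shift: y+2=a, l+2=n, l+2=n, a+2=c, r+2=t.

annct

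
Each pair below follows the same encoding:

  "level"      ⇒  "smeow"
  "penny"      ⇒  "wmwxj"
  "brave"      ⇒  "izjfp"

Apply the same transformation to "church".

The shift increases by 1 at each position, starting from +7: 7, 8, 9, ….
For church: c+7=j, h+8=p, u+9=d, r+10=b, c+11=n, h+12=t.

jpdbnt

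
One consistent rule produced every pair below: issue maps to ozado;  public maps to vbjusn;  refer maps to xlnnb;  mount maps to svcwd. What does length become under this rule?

rlvpds

In issue: i→o is +6, s→z is +7, s→a is +8, u→d is +9 — the shift increases by 1 each position. Each letter shifts forward by (position + 6), i.e. 6, 7, 8, … — the shift grows by one for each successive letter.
On length: l+6=r, e+7=l, n+8=v, g+9=p, t+10=d, h+11=s.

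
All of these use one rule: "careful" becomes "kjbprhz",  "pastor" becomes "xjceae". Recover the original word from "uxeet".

mouth

The shift increases by 1 at each position, starting from +8: 8, 9, 10, ….
Reversing it on uxeet: u−8=m, x−9=o, e−10=u, e−11=t, t−12=h.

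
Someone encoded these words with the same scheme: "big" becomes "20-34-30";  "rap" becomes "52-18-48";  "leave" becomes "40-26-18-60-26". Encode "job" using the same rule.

b(#2)→20 and i(#9)→34: differences scale by 2, so n = 2·pos + 16. The formula is n = 2×(alphabet index, a=1) + 16.
For job: j=10→36, o=15→46, b=2→20.

36-46-20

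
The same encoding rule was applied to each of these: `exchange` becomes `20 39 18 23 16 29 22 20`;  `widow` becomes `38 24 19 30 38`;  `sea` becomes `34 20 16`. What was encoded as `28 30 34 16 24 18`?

mosaic

Each letter is replaced by its alphabet position (a=1..z=26) + 15.
Decoding 28 30 34 16 24 18: 28→(28−15)÷1=13=m, 30→(30−15)÷1=15=o, 34→(34−15)÷1=19=s, 16→(16−15)÷1=1=a, 24→(24−15)÷1=9=i, 18→(18−15)÷1=3=c.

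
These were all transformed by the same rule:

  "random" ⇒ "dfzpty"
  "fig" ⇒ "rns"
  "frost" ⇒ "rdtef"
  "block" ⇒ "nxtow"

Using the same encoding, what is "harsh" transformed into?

The rule splits by letter class: vowels +5, consonants +12.
Applying it to harsh: h(cons)+12=t, a(vowel)+5=f, r(cons)+12=d, s(cons)+12=e, h(cons)+12=t.

tfdet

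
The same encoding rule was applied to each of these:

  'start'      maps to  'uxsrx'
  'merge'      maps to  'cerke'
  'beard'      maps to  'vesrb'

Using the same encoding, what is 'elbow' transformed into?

ezvig

Treating letters as 0–25, the rule is x ↦ 3x + 18 (mod 26).
On elbow: e(4)→3·4+18≡4=e; l(11)→3·11+18≡25=z; b(1)→3·1+18≡21=v; o(14)→3·14+18≡8=i; w(22)→3·22+18≡6=g (all mod 26).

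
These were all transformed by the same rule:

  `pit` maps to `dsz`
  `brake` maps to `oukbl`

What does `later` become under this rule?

The output letters match the input read backwards, each shifted +10: pit reversed is tip. Read the word backwards and shift each letter +10.
On later: reverse → retal; then shift: r+10=b, e+10=o, t+10=d, a+10=k, l+10=v.

bodkv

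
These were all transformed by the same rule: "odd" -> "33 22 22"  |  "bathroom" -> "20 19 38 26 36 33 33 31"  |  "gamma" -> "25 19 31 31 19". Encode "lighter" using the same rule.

o is letter #15 and maps to 33: an offset of 18. The number is (letter's place in the alphabet, a=1) + 18.
Applying it to lighter: l=12→30, i=9→27, g=7→25, h=8→26, t=20→38, e=5→23, r=18→36.

30 27 25 26 38 23 36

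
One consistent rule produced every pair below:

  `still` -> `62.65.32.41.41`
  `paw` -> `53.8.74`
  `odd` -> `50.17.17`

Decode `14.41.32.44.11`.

climb

s(#19)→62 and t(#20)→65: differences scale by 3, so n = 3·pos + 5. Each letter becomes 3×(its alphabet position, a=1..z=26) + 5.
Decoding 14.41.32.44.11: 14→(14−5)÷3=3=c, 41→(41−5)÷3=12=l, 32→(32−5)÷3=9=i, 44→(44−5)÷3=13=m, 11→(11−5)÷3=2=b.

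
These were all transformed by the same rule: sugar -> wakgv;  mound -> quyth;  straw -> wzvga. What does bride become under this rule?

Shifts by position in sugar: pos 0: s→w (+4), pos 1: u→a (+6), pos 2: g→k (+4), pos 3: a→g (+6) — repeating every 2. The shifts repeat in a cycle of length 2: positions 0,1,… shift by +4, +6, then the pattern repeats.
On bride: b+4=f, r+6=x, i+4=m, d+6=j, e+4=i.

fxmji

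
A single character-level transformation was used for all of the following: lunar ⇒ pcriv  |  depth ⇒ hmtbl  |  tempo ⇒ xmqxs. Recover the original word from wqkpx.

Shifts by position in lunar: pos 0: l→p (+4), pos 1: u→c (+8), pos 2: n→r (+4), pos 3: a→i (+8) — repeating every 2. A repeating key of period 2 is used — shifts +4, +8 over and over.
Decoding wqkpx: w−4=s, q−8=i, k−4=g, p−8=h, x−4=t.

sight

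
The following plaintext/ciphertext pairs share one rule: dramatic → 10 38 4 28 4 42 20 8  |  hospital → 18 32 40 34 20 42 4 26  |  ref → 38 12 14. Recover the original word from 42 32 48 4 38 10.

toward

d(#4)→10 and r(#18)→38: differences scale by 2, so n = 2·pos + 2. Each letter becomes 2×(its alphabet position, a=1..z=26) + 2.
Decoding 42 32 48 4 38 10: 42→(42−2)÷2=20=t, 32→(32−2)÷2=15=o, 48→(48−2)÷2=23=w, 4→(4−2)÷2=1=a, 38→(38−2)÷2=18=r, 10→(10−2)÷2=4=d.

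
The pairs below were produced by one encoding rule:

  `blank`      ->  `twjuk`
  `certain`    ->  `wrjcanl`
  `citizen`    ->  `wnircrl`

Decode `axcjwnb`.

Two steps: reverse the string, then apply a Caesar shift of +9.
Undoing it on axcjwnb: shift back: a−9=r, x−9=o, c−9=t, j−9=a, w−9=n, n−9=e, b−9=s → rotanes; then reverse → senator.

senator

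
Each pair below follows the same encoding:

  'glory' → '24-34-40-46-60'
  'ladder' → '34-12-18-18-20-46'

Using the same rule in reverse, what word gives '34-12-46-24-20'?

large

g(#7)→24 and l(#12)→34: differences scale by 2, so n = 2·pos + 10. Each letter becomes 2×(its alphabet position, a=1..z=26) + 10.
Undoing it on 34-12-46-24-20: 34→(34−10)÷2=12=l, 12→(12−10)÷2=1=a, 46→(46−10)÷2=18=r, 24→(24−10)÷2=7=g, 20→(20−10)÷2=5=e.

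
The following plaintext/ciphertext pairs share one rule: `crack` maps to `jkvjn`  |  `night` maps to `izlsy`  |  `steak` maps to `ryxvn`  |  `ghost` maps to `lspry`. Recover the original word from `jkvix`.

This is an affine cipher: with a=0,…,z=25, each position x becomes (7x+21) mod 26.
Decoding jkvix: j(9)→15·(9−21)≡2=c; k(10)→15·(10−21)≡17=r; v(21)→15·(21−21)≡0=a; i(8)→15·(8−21)≡13=n; x(23)→15·(23−21)≡4=e (all mod 26).

crane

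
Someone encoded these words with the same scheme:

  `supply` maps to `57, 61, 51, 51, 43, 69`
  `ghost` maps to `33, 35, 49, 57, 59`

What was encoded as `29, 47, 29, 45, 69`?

s(#19)→57 and u(#21)→61: differences scale by 2, so n = 2·pos + 19. Each letter becomes 2×(its alphabet position, a=1..z=26) + 19.
Undoing it on 29, 47, 29, 45, 69: 29→(29−19)÷2=5=e, 47→(47−19)÷2=14=n, 29→(29−19)÷2=5=e, 45→(45−19)÷2=13=m, 69→(69−19)÷2=25=y.

enemy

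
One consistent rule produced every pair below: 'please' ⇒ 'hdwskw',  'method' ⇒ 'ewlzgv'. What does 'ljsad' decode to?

Every letter moves 18 places later in the alphabet, wrapping around z→a.
Decoding ljsad: l−18=t, j−18=r, s−18=a, a−18=i, d−18=l.

trail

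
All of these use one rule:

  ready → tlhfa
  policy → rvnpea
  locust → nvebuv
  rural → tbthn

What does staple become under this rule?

uvhrnl

The shift depends on letter class: consonant r→t is +2, but vowel e→l is +7. The rule splits by letter class: vowels +7, consonants +2.
Applying it to staple: s(cons)+2=u, t(cons)+2=v, a(vowel)+7=h, p(cons)+2=r, l(cons)+2=n, e(vowel)+7=l.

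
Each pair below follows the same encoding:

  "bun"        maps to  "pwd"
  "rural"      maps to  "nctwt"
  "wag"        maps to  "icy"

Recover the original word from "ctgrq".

Two steps: reverse the string, then apply a Caesar shift of +2.
Reversing it on ctgrq: shift back: c−2=a, t−2=r, g−2=e, r−2=p, q−2=o → arepo; then reverse → opera.

opera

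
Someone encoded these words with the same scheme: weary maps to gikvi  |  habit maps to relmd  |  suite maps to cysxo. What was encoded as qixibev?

general

Shifts by position in weary: pos 0: w→g (+10), pos 1: e→i (+4), pos 2: a→k (+10), pos 3: r→v (+4) — repeating every 2. A repeating key of period 2 is used — shifts +10, +4 over and over.
Undoing it on qixibev: q−10=g, i−4=e, x−10=n, i−4=e, b−10=r, e−4=a, v−10=l.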